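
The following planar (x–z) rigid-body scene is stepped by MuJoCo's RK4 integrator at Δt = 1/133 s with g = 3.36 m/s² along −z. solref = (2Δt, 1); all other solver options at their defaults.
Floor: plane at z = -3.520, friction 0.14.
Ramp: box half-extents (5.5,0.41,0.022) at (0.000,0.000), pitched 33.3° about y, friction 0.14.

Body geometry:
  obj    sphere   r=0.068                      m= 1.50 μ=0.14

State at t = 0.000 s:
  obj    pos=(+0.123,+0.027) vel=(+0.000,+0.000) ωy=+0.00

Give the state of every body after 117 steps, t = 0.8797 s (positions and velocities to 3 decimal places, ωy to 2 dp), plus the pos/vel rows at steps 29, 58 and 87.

State at t = 0.8797 s:
  obj    pos=(+0.592,-0.281) vel=(+1.072,-0.690) ωy=+12.77

Key-timestep trajectory:
   step    t(s)  obj.x    obj.z    obj.vx   obj.vz 
     29  0.2180   +0.152  +0.008  +0.263  -0.177
     58  0.4361   +0.238  -0.049  +0.532  -0.341
     87  0.6541   +0.383  -0.144  +0.796  -0.516


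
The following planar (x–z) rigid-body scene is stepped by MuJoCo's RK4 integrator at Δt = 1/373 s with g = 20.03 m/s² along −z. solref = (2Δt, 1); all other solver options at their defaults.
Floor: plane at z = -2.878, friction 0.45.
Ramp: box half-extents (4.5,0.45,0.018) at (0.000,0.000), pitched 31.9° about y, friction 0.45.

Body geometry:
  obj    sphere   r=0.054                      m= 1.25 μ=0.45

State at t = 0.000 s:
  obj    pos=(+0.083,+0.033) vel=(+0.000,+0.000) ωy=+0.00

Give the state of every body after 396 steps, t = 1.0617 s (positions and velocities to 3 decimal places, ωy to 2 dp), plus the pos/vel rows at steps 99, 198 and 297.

State at t = 1.0617 s:
  obj    pos=(+3.700,-2.219) vel=(+6.814,-4.242) ωy=+148.63

Key-timestep trajectory:
   step    t(s)  obj.x    obj.z    obj.vx   obj.vz 
     99  0.2654   +0.309  -0.108  +1.704  -1.060
    198  0.5308   +0.987  -0.530  +3.407  -2.121
    297  0.7962   +2.118  -1.233  +5.111  -3.181


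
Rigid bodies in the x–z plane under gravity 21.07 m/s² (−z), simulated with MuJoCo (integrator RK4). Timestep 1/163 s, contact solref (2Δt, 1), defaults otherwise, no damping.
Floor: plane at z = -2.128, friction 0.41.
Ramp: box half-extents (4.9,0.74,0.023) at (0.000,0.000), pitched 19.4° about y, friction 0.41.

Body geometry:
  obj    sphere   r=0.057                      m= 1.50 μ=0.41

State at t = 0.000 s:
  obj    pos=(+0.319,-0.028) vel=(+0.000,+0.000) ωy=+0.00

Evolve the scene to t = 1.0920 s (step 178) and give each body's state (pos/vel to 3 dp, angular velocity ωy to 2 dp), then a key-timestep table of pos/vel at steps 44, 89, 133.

State at t = 1.0920 s:
  obj    pos=(+3.130,-1.018) vel=(+5.149,-1.813) ωy=+95.76

Key-timestep trajectory:
   step    t(s)  obj.x    obj.z    obj.vx   obj.vz 
     44  0.2699   +0.491  -0.088  +1.273  -0.448
     89  0.5460   +1.022  -0.275  +2.574  -0.907
    133  0.8160   +1.889  -0.580  +3.847  -1.355


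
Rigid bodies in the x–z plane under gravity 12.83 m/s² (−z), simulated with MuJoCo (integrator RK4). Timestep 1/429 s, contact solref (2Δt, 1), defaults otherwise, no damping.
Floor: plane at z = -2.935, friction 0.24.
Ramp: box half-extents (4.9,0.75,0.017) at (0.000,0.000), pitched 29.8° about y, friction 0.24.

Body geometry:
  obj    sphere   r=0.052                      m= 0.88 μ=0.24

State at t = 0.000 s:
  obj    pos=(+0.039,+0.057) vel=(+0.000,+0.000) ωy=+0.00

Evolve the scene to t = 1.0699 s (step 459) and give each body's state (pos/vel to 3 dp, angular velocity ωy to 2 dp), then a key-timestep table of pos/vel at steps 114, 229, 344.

State at t = 1.0699 s:
  obj    pos=(+2.301,-1.238) vel=(+4.229,-2.422) ωy=+93.70

Key-timestep trajectory:
   step    t(s)  obj.x    obj.z    obj.vx   obj.vz 
    114  0.2657   +0.179  -0.023  +1.050  -0.602
    229  0.5338   +0.602  -0.265  +2.110  -1.208
    344  0.8019   +1.310  -0.671  +3.169  -1.815


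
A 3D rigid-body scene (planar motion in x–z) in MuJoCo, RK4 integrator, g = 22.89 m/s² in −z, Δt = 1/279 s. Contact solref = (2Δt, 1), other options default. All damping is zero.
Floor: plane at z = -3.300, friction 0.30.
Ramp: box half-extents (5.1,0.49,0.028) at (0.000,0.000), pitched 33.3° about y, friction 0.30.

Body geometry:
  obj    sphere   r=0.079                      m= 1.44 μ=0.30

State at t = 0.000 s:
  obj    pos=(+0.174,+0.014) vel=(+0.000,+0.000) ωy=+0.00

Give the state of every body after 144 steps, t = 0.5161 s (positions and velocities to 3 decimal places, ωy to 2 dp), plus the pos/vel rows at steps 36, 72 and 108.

State at t = 0.5161 s:
  obj    pos=(+1.173,-0.643) vel=(+3.873,-2.544) ωy=+58.63

Key-timestep trajectory:
   step    t(s)  obj.x    obj.z    obj.vx   obj.vz 
     36  0.1290   +0.236  -0.027  +0.969  -0.636
     72  0.2581   +0.424  -0.150  +1.937  -1.272
    108  0.3871   +0.736  -0.356  +2.905  -1.908


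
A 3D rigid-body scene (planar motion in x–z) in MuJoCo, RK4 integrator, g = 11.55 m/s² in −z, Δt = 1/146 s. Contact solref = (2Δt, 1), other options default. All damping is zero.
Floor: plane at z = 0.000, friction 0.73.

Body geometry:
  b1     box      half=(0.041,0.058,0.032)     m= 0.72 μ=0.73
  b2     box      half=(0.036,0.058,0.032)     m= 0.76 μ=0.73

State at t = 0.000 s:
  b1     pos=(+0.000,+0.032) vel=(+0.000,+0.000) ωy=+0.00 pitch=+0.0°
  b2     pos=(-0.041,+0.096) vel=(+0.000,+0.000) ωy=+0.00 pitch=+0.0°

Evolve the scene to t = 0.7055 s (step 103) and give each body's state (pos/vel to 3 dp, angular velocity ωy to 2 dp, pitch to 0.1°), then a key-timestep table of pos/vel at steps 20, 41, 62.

State at t = 0.7055 s:
  b1     pos=(+0.000,+0.032) vel=(+0.000,+0.000) ωy=+0.00 pitch=+0.0°
  b2     pos=(-0.081,+0.036) vel=(+0.000,+0.000) ωy=+0.00 pitch=-90.0°

Key-timestep trajectory:
   step    t(s)  b1.x    b1.z    b1.vx   b1.vz   b2.x    b2.z    b2.vx   b2.vz 
     20  0.1370   +0.000  +0.032  +0.000  +0.000   -0.042  +0.096  -0.013  +0.000
     41  0.2808   +0.000  +0.032  +0.000  +0.000   -0.048  +0.095  -0.094  -0.019
     62  0.4247   +0.000  +0.032  +0.000  +0.000   -0.077  +0.060  -0.267  -0.808


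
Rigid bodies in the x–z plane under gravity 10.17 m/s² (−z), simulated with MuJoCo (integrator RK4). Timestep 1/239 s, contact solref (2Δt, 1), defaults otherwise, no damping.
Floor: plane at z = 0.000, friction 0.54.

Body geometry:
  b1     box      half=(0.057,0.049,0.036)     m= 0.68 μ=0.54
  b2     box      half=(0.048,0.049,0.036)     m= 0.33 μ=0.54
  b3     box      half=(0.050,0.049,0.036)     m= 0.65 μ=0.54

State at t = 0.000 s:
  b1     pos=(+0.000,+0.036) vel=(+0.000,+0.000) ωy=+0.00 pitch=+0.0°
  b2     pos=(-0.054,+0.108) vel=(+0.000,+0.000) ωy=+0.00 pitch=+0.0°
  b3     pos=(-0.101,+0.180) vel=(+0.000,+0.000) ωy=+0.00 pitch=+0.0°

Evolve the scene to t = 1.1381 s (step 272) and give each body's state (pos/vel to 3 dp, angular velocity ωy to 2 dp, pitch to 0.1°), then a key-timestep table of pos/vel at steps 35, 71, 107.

State at t = 1.1381 s:
  b1     pos=(+0.000,+0.036) vel=(+0.000,+0.000) ωy=+0.00 pitch=+0.0°
  b2     pos=(-0.104,+0.048) vel=(+0.000,+0.000) ωy=+0.00 pitch=-90.0°
  b3     pos=(-0.305,+0.036) vel=(+0.000,+0.000) ωy=+0.00 pitch=+180.0°

Key-timestep trajectory:
   step    t(s)  b1.x    b1.z    b1.vx   b1.vz   b2.x    b2.z    b2.vx   b2.vz   b3.x    b3.z    b3.vx   b3.vz 
     35  0.1464   +0.000  +0.036  +0.000  +0.000   -0.066  +0.107  -0.178  -0.048   -0.133  +0.160  -0.446  -0.390
     71  0.2971   +0.000  +0.036  +0.000  +0.000   -0.105  +0.047  -0.133  -0.441   -0.217  +0.051  -0.727  -0.301
    107  0.4477   +0.000  +0.036  +0.000  +0.000   -0.104  +0.048  +0.000  +0.000   -0.271  +0.059  -0.368  -0.108


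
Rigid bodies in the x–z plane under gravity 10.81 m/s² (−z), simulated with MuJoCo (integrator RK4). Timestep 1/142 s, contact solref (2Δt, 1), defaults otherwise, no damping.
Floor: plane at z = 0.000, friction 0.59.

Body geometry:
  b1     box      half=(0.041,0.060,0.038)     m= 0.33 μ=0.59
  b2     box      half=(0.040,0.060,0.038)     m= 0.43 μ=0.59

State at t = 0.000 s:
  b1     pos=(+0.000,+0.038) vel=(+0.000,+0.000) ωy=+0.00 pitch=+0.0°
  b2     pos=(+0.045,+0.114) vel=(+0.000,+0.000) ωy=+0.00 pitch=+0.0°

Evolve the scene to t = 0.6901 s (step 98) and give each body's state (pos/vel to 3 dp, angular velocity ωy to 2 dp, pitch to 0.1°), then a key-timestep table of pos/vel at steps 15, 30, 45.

State at t = 0.6901 s:
  b1     pos=(+0.000,+0.038) vel=(+0.000,+0.000) ωy=+0.00 pitch=+0.0°
  b2     pos=(+0.091,+0.040) vel=(+0.000,+0.000) ωy=+0.00 pitch=+90.0°

Key-timestep trajectory:
   step    t(s)  b1.x    b1.z    b1.vx   b1.vz   b2.x    b2.z    b2.vx   b2.vz 
     15  0.1056   +0.000  +0.038  +0.000  +0.000   +0.049  +0.113  +0.091  -0.019
     30  0.2113   +0.000  +0.038  -0.001  +0.000   +0.068  +0.103  +0.274  -0.281
     45  0.3169   +0.000  +0.038  +0.000  +0.000   +0.092  +0.036  -0.093  +0.010


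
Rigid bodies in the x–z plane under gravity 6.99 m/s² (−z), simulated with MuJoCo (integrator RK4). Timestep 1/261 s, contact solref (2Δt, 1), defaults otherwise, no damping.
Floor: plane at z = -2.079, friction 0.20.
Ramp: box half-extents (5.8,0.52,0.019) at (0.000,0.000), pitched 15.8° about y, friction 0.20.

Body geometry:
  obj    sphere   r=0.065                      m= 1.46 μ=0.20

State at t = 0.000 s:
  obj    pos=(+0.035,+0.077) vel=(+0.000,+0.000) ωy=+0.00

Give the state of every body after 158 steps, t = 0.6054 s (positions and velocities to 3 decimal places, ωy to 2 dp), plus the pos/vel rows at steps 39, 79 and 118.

State at t = 0.6054 s:
  obj    pos=(+0.275,+0.010) vel=(+0.792,-0.224) ωy=+12.66

Key-timestep trajectory:
   step    t(s)  obj.x    obj.z    obj.vx   obj.vz 
     39  0.1494   +0.050  +0.073  +0.196  -0.055
     79  0.3027   +0.095  +0.060  +0.396  -0.112
    118  0.4521   +0.169  +0.040  +0.591  -0.167


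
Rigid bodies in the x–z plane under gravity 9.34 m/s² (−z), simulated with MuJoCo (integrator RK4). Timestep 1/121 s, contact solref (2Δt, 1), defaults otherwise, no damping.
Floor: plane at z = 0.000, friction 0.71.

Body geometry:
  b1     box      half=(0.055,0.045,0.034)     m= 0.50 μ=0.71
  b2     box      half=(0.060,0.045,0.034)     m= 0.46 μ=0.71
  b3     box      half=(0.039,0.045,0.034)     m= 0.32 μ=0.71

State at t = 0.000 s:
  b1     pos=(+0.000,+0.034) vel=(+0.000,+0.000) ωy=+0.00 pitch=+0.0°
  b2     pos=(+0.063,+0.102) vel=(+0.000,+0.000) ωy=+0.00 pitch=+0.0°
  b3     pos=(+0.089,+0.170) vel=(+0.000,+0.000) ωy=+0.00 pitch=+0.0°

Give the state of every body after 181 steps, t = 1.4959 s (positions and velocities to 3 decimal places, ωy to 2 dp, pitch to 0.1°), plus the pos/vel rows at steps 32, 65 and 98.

State at t = 1.4959 s:
  b1     pos=(+0.000,+0.034) vel=(+0.000,+0.000) ωy=+0.00 pitch=+0.0°
  b2     pos=(+0.117,+0.060) vel=(+0.000,+0.000) ωy=+0.00 pitch=+90.0°
  b3     pos=(+0.201,+0.039) vel=(+0.000,+0.000) ωy=+0.00 pitch=+90.0°

Key-timestep trajectory:
   step    t(s)  b1.x    b1.z    b1.vx   b1.vz   b2.x    b2.z    b2.vx   b2.vz   b3.x    b3.z    b3.vx   b3.vz 
     32  0.2645   +0.000  +0.034  +0.000  +0.000   +0.097  +0.065  +0.373  -0.092   +0.179  +0.062  +0.526  -1.314
     65  0.5372   +0.000  +0.034  +0.000  +0.000   +0.146  +0.069  -0.062  -0.005   +0.215  +0.047  -0.024  -0.012
     98  0.8099   +0.000  +0.034  +0.000  +0.000   +0.111  +0.063  +0.095  -0.041   +0.201  +0.039  +0.000  +0.000


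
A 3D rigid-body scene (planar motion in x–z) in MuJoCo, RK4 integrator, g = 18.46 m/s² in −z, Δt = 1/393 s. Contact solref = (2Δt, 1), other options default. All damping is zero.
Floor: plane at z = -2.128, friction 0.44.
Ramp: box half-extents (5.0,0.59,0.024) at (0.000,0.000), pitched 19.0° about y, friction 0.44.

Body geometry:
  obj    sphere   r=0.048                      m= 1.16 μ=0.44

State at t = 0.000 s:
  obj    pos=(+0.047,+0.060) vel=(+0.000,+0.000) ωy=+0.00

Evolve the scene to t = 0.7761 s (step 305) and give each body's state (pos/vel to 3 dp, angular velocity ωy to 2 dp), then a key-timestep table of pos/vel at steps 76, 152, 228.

State at t = 0.7761 s:
  obj    pos=(+1.269,-0.361) vel=(+3.150,-1.085) ωy=+69.40

Key-timestep trajectory:
   step    t(s)  obj.x    obj.z    obj.vx   obj.vz 
     76  0.1934   +0.123  +0.034  +0.785  -0.270
    152  0.3868   +0.351  -0.045  +1.570  -0.541
    228  0.5802   +0.730  -0.175  +2.355  -0.811


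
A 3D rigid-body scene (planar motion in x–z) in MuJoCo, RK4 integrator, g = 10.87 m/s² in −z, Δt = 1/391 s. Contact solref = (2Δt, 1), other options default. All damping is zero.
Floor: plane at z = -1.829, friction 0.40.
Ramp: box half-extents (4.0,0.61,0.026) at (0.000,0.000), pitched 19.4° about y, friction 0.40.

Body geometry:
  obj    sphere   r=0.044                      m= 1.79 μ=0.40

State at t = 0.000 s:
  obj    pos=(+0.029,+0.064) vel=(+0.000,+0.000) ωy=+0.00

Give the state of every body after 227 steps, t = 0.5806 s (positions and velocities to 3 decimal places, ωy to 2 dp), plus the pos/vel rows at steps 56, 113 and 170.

State at t = 0.5806 s:
  obj    pos=(+0.439,-0.080) vel=(+1.412,-0.497) ωy=+34.02

Key-timestep trajectory:
   step    t(s)  obj.x    obj.z    obj.vx   obj.vz 
     56  0.1432   +0.054  +0.055  +0.348  -0.123
    113  0.2890   +0.131  +0.028  +0.703  -0.248
    170  0.4348   +0.259  -0.017  +1.058  -0.372


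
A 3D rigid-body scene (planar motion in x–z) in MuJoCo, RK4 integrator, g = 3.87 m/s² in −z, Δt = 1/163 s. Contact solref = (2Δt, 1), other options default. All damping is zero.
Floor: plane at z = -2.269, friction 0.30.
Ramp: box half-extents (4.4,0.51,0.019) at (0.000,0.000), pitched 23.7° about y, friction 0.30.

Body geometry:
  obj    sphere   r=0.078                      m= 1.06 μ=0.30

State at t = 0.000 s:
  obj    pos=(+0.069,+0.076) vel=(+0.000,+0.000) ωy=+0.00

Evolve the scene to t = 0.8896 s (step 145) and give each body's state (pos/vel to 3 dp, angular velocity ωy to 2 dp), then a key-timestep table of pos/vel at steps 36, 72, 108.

State at t = 0.8896 s:
  obj    pos=(+0.472,-0.101) vel=(+0.905,-0.397) ωy=+12.67

Key-timestep trajectory:
   step    t(s)  obj.x    obj.z    obj.vx   obj.vz 
     36  0.2209   +0.094  +0.065  +0.225  -0.099
     72  0.4417   +0.168  +0.032  +0.449  -0.197
    108  0.6626   +0.292  -0.022  +0.674  -0.296


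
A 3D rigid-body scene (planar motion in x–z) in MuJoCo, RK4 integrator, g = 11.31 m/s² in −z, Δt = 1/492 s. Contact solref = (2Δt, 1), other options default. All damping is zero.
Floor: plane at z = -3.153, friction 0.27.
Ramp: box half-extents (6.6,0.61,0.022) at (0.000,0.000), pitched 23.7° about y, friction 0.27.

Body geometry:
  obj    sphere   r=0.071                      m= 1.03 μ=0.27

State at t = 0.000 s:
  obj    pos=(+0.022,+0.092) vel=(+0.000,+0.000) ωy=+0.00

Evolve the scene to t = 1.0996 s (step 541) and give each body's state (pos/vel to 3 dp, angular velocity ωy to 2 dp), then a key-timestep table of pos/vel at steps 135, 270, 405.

State at t = 1.0996 s:
  obj    pos=(+1.820,-0.697) vel=(+3.269,-1.435) ωy=+50.29

Key-timestep trajectory:
   step    t(s)  obj.x    obj.z    obj.vx   obj.vz 
    135  0.2744   +0.134  +0.043  +0.816  -0.358
    270  0.5488   +0.470  -0.105  +1.632  -0.716
    405  0.8232   +1.029  -0.350  +2.448  -1.074


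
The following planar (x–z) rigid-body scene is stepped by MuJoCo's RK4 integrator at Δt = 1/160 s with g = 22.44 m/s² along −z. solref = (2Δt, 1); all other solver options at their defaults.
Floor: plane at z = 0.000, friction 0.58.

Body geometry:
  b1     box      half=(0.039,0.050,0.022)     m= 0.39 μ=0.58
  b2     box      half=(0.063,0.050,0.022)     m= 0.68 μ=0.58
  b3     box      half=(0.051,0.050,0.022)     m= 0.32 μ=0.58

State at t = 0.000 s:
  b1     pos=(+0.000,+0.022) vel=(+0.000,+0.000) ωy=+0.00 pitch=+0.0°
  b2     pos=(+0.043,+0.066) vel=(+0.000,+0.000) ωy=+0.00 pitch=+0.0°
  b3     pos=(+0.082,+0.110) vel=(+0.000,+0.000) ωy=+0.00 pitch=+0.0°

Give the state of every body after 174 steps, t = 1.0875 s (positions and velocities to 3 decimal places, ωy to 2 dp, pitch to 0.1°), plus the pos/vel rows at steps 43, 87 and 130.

State at t = 1.0875 s:
  b1     pos=(-0.002,+0.022) vel=(-0.002,+0.000) ωy=+0.00 pitch=+0.0°
  b2     pos=(+0.056,+0.057) vel=(+0.001,-0.002) ωy=-0.04 pitch=+39.1°
  b3     pos=(+0.245,+0.022) vel=(+0.000,+0.000) ωy=+0.00 pitch=+180.0°

Key-timestep trajectory:
   step    t(s)  b1.x    b1.z    b1.vx   b1.vz   b2.x    b2.z    b2.vx   b2.vz   b3.x    b3.z    b3.vx   b3.vz 
     43  0.2687   +0.000  +0.022  -0.001  -0.001   +0.054  +0.059  +0.036  +0.026   +0.194  +0.055  +0.336  -0.081
     87  0.5438   -0.001  +0.022  -0.002  +0.000   +0.056  +0.058  +0.000  -0.002   +0.245  +0.022  +0.000  +0.000
    130  0.8125   -0.001  +0.022  -0.002  +0.000   +0.056  +0.057  +0.001  -0.002   +0.245  +0.022  +0.000  +0.000


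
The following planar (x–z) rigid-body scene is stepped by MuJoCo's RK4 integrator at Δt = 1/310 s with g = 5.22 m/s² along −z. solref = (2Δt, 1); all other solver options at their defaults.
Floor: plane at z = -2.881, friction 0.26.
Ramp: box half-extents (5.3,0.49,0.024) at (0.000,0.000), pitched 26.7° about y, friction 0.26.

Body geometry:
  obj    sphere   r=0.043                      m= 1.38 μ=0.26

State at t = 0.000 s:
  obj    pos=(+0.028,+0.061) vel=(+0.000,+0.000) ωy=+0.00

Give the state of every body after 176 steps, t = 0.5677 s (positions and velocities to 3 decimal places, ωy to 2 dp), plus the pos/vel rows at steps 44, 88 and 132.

State at t = 0.5677 s:
  obj    pos=(+0.269,-0.060) vel=(+0.850,-0.427) ωy=+22.11

Key-timestep trajectory:
   step    t(s)  obj.x    obj.z    obj.vx   obj.vz 
     44  0.1419   +0.043  +0.053  +0.212  -0.107
     88  0.2839   +0.088  +0.031  +0.425  -0.214
    132  0.4258   +0.164  -0.007  +0.637  -0.321


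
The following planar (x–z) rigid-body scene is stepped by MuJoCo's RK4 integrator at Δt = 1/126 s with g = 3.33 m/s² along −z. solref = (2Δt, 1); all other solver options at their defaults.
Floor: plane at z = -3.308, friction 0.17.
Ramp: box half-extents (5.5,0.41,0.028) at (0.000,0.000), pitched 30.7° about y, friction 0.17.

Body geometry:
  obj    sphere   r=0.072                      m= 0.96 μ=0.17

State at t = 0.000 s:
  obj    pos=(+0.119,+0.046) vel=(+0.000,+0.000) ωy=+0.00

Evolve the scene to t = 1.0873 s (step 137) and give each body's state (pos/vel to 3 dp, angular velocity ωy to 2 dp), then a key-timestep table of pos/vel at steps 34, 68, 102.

State at t = 1.0873 s:
  obj    pos=(+0.737,-0.321) vel=(+1.137,-0.672) ωy=+18.33

Key-timestep trajectory:
   step    t(s)  obj.x    obj.z    obj.vx   obj.vz 
     34  0.2698   +0.157  +0.023  +0.282  -0.170
     68  0.5397   +0.271  -0.045  +0.565  -0.333
    102  0.8095   +0.462  -0.158  +0.846  -0.500


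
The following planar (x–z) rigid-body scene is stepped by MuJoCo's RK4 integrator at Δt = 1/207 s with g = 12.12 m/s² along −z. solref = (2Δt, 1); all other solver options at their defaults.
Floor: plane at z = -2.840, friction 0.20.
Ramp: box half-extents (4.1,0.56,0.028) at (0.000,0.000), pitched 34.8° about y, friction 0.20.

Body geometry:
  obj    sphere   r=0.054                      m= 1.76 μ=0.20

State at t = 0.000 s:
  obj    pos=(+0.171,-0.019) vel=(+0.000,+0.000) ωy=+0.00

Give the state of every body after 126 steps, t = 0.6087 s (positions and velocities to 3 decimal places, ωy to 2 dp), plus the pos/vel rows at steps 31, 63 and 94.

State at t = 0.6087 s:
  obj    pos=(+0.923,-0.542) vel=(+2.470,-1.717) ωy=+55.67

Key-timestep trajectory:
   step    t(s)  obj.x    obj.z    obj.vx   obj.vz 
     31  0.1498   +0.217  -0.051  +0.608  -0.423
     63  0.3043   +0.359  -0.150  +1.235  -0.859
     94  0.4541   +0.590  -0.310  +1.843  -1.281


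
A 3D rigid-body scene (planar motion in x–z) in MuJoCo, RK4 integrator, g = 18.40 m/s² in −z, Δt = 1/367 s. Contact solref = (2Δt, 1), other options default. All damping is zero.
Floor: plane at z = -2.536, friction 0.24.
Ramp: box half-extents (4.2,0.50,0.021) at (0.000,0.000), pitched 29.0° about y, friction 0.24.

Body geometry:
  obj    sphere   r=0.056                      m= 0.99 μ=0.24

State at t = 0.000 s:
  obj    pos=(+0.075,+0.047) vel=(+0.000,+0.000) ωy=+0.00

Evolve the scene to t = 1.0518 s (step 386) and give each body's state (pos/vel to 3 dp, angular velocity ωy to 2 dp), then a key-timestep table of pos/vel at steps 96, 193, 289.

State at t = 1.0518 s:
  obj    pos=(+3.158,-1.662) vel=(+5.862,-3.249) ωy=+119.66

Key-timestep trajectory:
   step    t(s)  obj.x    obj.z    obj.vx   obj.vz 
     96  0.2616   +0.266  -0.059  +1.458  -0.808
    193  0.5259   +0.846  -0.381  +2.931  -1.625
    289  0.7875   +1.803  -0.911  +4.389  -2.433


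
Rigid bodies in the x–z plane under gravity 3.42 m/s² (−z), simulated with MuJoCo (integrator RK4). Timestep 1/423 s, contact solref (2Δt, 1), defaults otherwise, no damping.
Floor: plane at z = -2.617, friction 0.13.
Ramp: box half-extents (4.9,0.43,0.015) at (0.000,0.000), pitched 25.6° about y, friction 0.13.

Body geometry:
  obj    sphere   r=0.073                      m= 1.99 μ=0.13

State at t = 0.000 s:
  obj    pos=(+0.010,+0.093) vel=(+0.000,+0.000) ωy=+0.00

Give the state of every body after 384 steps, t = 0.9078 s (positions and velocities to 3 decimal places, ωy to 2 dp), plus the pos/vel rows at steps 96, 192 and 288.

State at t = 0.9078 s:
  obj    pos=(+0.410,-0.099) vel=(+0.882,-0.423) ωy=+12.45

Key-timestep trajectory:
   step    t(s)  obj.x    obj.z    obj.vx   obj.vz 
     96  0.2270   +0.035  +0.081  +0.220  -0.108
    192  0.4539   +0.110  +0.045  +0.441  -0.212
    288  0.6809   +0.235  -0.015  +0.662  -0.317


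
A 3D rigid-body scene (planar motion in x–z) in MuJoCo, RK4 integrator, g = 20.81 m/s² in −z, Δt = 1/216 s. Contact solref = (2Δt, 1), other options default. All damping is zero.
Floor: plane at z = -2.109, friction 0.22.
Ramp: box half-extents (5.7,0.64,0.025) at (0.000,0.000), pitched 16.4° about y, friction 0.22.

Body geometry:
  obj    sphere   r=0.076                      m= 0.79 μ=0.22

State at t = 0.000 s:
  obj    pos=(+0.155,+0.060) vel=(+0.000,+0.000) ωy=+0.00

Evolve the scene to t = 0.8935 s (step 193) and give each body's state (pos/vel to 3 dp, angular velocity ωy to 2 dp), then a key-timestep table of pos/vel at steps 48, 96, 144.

State at t = 0.8935 s:
  obj    pos=(+1.762,-0.413) vel=(+3.597,-1.059) ωy=+49.33

Key-timestep trajectory:
   step    t(s)  obj.x    obj.z    obj.vx   obj.vz 
     48  0.2222   +0.254  +0.030  +0.895  -0.263
     96  0.4444   +0.553  -0.057  +1.789  -0.527
    144  0.6667   +1.050  -0.204  +2.684  -0.790


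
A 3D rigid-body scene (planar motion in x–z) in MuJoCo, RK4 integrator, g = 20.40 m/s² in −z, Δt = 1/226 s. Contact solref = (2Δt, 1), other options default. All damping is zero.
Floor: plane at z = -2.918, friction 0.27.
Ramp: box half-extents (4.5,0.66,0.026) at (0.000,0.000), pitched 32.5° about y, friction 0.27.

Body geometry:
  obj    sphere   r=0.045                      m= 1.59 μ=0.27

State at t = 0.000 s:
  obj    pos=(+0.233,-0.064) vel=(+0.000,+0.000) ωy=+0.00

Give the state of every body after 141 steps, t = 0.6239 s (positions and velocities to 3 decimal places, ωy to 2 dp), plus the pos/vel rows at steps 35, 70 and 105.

State at t = 0.6239 s:
  obj    pos=(+1.518,-0.883) vel=(+4.120,-2.625) ωy=+108.51

Key-timestep trajectory:
   step    t(s)  obj.x    obj.z    obj.vx   obj.vz 
     35  0.1549   +0.312  -0.115  +1.023  -0.652
     70  0.3097   +0.550  -0.266  +2.046  -1.303
    105  0.4646   +0.946  -0.518  +3.068  -1.955


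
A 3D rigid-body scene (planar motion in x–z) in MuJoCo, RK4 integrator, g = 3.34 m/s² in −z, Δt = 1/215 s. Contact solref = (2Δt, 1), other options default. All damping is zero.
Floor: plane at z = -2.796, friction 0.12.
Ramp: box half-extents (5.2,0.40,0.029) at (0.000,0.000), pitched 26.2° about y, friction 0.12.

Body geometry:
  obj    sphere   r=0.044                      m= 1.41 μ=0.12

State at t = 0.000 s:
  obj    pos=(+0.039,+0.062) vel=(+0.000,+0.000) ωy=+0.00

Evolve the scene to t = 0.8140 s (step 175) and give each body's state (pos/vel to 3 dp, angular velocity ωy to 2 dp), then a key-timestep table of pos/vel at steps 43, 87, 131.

State at t = 0.8140 s:
  obj    pos=(+0.371,-0.101) vel=(+0.814,-0.403) ωy=+16.59

Key-timestep trajectory:
   step    t(s)  obj.x    obj.z    obj.vx   obj.vz 
     43  0.2000   +0.059  +0.052  +0.199  -0.101
     87  0.4047   +0.121  +0.022  +0.404  -0.202
    131  0.6093   +0.225  -0.029  +0.610  -0.301


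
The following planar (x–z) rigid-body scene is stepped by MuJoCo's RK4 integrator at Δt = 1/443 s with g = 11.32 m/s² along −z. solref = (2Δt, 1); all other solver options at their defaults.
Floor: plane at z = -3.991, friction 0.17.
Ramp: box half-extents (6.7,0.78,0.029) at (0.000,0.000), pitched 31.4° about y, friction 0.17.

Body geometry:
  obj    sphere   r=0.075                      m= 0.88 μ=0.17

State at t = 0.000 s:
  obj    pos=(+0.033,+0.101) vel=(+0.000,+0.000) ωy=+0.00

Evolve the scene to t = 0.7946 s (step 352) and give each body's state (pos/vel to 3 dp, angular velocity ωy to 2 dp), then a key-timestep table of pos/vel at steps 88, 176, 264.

State at t = 0.7946 s:
  obj    pos=(+1.185,-0.602) vel=(+2.893,-1.767) ωy=+43.23

Key-timestep trajectory:
   step    t(s)  obj.x    obj.z    obj.vx   obj.vz 
     88  0.1986   +0.106  +0.057  +0.728  -0.445
    176  0.3973   +0.323  -0.075  +1.452  -0.879
    264  0.5959   +0.682  -0.295  +2.173  -1.323


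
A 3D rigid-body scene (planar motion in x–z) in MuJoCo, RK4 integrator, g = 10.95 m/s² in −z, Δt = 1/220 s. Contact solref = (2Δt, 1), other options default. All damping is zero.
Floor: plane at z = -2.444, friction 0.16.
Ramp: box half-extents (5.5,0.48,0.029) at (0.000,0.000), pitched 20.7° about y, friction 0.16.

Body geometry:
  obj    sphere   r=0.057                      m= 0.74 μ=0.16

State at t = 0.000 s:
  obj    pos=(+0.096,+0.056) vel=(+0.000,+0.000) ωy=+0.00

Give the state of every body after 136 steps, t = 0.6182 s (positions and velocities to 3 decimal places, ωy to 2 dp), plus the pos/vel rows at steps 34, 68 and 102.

State at t = 0.6182 s:
  obj    pos=(+0.590,-0.131) vel=(+1.599,-0.604) ωy=+29.97

Key-timestep trajectory:
   step    t(s)  obj.x    obj.z    obj.vx   obj.vz 
     34  0.1545   +0.127  +0.044  +0.400  -0.151
     68  0.3091   +0.220  +0.009  +0.800  -0.302
    102  0.4636   +0.374  -0.049  +1.199  -0.453


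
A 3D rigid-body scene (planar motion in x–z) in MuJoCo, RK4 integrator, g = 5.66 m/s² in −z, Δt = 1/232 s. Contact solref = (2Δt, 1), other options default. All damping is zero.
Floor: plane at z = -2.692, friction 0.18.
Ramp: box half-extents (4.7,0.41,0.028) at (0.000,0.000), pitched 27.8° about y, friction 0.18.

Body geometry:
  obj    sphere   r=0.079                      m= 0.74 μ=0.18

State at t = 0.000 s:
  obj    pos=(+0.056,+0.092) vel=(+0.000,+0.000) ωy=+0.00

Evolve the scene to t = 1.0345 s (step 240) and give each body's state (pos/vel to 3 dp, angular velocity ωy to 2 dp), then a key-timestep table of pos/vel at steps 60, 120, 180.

State at t = 1.0345 s:
  obj    pos=(+0.948,-0.379) vel=(+1.726,-0.910) ωy=+24.68

Key-timestep trajectory:
   step    t(s)  obj.x    obj.z    obj.vx   obj.vz 
     60  0.2586   +0.112  +0.062  +0.431  -0.228
    120  0.5172   +0.279  -0.026  +0.863  -0.455
    180  0.7759   +0.558  -0.173  +1.294  -0.682


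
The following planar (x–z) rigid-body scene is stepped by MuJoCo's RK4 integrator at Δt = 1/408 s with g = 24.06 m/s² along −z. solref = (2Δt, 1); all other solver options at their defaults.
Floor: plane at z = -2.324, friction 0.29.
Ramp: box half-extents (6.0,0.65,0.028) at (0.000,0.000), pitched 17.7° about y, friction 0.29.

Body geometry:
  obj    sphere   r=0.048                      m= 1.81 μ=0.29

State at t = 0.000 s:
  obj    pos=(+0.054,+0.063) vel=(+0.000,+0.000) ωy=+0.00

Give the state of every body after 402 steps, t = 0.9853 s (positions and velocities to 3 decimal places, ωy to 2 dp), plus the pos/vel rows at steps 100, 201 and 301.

State at t = 0.9853 s:
  obj    pos=(+2.470,-0.709) vel=(+4.904,-1.565) ωy=+107.25

Key-timestep trajectory:
   step    t(s)  obj.x    obj.z    obj.vx   obj.vz 
    100  0.2451   +0.203  +0.015  +1.220  -0.389
    201  0.4926   +0.658  -0.130  +2.452  -0.783
    301  0.7377   +1.409  -0.370  +3.672  -1.172


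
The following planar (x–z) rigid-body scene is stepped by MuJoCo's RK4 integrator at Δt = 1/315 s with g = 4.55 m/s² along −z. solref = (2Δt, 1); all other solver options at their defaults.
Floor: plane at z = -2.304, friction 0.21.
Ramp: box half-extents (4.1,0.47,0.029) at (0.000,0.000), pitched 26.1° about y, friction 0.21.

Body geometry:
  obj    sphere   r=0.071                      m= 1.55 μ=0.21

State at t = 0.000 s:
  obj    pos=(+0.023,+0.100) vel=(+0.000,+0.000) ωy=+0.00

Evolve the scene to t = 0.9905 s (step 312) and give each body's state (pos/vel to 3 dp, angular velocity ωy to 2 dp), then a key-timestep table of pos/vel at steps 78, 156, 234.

State at t = 0.9905 s:
  obj    pos=(+0.653,-0.209) vel=(+1.272,-0.623) ωy=+19.94

Key-timestep trajectory:
   step    t(s)  obj.x    obj.z    obj.vx   obj.vz 
     78  0.2476   +0.062  +0.081  +0.318  -0.156
    156  0.4952   +0.181  +0.023  +0.636  -0.312
    234  0.7429   +0.377  -0.074  +0.954  -0.467


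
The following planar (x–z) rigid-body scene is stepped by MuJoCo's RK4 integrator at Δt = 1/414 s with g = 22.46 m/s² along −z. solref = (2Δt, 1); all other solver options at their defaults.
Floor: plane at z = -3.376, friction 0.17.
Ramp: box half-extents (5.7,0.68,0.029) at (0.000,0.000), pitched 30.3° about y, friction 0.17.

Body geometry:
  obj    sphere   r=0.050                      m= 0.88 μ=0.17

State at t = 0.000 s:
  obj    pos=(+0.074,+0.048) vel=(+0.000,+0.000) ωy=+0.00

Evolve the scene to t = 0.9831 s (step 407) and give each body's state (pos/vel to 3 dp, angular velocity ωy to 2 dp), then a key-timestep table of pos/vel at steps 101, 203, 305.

State at t = 0.9831 s:
  obj    pos=(+3.452,-1.925) vel=(+6.871,-4.015) ωy=+159.12

Key-timestep trajectory:
   step    t(s)  obj.x    obj.z    obj.vx   obj.vz 
    101  0.2440   +0.282  -0.073  +1.705  -0.996
    203  0.4903   +0.914  -0.443  +3.427  -2.003
    305  0.7367   +1.971  -1.060  +5.149  -3.009


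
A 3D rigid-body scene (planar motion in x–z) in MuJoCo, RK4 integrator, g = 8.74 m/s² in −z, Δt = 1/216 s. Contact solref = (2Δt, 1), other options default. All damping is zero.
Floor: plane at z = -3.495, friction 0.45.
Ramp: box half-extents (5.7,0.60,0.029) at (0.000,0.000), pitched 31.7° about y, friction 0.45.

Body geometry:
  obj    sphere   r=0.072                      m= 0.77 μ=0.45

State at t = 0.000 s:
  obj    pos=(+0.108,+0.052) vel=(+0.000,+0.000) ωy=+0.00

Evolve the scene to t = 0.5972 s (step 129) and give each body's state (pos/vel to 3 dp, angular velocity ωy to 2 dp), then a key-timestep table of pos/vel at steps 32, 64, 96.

State at t = 0.5972 s:
  obj    pos=(+0.606,-0.255) vel=(+1.667,-1.030) ωy=+27.20

Key-timestep trajectory:
   step    t(s)  obj.x    obj.z    obj.vx   obj.vz 
     32  0.1481   +0.139  +0.033  +0.414  -0.255
     64  0.2963   +0.231  -0.024  +0.827  -0.511
     96  0.4444   +0.384  -0.118  +1.241  -0.766


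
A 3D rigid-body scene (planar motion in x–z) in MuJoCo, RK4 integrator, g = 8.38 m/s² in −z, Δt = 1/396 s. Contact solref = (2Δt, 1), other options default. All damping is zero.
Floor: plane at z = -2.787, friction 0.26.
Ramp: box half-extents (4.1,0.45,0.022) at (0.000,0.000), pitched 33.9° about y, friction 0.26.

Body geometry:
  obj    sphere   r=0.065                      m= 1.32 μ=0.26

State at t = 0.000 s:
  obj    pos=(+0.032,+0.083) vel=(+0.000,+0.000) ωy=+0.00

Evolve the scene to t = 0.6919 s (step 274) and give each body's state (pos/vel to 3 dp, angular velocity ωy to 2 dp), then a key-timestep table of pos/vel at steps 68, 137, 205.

State at t = 0.6919 s:
  obj    pos=(+0.696,-0.363) vel=(+1.917,-1.288) ωy=+35.53

Key-timestep trajectory:
   step    t(s)  obj.x    obj.z    obj.vx   obj.vz 
     68  0.1717   +0.073  +0.056  +0.476  -0.320
    137  0.3460   +0.198  -0.028  +0.959  -0.644
    205  0.5177   +0.404  -0.166  +1.435  -0.964


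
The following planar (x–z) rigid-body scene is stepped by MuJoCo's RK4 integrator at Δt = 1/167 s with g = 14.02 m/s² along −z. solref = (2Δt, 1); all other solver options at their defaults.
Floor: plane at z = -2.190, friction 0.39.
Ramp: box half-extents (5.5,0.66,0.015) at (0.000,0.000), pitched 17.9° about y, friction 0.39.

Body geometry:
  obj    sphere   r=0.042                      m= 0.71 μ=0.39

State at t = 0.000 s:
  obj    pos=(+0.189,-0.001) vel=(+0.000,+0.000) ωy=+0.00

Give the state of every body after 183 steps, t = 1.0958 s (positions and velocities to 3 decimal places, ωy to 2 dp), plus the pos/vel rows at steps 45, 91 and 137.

State at t = 1.0958 s:
  obj    pos=(+1.947,-0.569) vel=(+3.209,-1.037) ωy=+80.30

Key-timestep trajectory:
   step    t(s)  obj.x    obj.z    obj.vx   obj.vz 
     45  0.2695   +0.295  -0.036  +0.789  -0.255
     91  0.5449   +0.624  -0.142  +1.596  -0.515
    137  0.8204   +1.175  -0.319  +2.403  -0.776


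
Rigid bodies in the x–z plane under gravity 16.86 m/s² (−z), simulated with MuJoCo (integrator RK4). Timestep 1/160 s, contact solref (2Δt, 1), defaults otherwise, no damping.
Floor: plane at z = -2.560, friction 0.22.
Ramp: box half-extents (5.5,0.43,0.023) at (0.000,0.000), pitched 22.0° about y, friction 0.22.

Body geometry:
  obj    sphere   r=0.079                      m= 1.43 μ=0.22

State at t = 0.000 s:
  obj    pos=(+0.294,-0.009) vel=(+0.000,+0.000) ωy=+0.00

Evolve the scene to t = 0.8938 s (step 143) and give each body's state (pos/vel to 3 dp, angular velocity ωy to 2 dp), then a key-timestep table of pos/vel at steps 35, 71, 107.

State at t = 0.8938 s:
  obj    pos=(+1.965,-0.684) vel=(+3.739,-1.511) ωy=+51.03

Key-timestep trajectory:
   step    t(s)  obj.x    obj.z    obj.vx   obj.vz 
     35  0.2188   +0.394  -0.049  +0.915  -0.370
     71  0.4438   +0.706  -0.175  +1.856  -0.750
    107  0.6688   +1.230  -0.387  +2.798  -1.130


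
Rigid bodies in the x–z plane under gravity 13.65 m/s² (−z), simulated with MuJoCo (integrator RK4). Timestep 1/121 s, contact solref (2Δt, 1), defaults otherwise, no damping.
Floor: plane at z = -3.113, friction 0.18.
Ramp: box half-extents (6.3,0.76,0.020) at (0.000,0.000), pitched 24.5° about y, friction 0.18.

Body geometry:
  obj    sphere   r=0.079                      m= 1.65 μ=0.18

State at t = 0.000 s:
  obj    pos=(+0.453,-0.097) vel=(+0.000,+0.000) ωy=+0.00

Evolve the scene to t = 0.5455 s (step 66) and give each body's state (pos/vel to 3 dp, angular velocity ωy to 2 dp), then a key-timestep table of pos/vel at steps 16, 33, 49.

State at t = 0.5455 s:
  obj    pos=(+1.000,-0.347) vel=(+2.007,-0.915) ωy=+27.89

Key-timestep trajectory:
   step    t(s)  obj.x    obj.z    obj.vx   obj.vz 
     16  0.1322   +0.485  -0.112  +0.487  -0.221
     33  0.2727   +0.590  -0.160  +1.004  -0.457
     49  0.4050   +0.755  -0.235  +1.490  -0.679


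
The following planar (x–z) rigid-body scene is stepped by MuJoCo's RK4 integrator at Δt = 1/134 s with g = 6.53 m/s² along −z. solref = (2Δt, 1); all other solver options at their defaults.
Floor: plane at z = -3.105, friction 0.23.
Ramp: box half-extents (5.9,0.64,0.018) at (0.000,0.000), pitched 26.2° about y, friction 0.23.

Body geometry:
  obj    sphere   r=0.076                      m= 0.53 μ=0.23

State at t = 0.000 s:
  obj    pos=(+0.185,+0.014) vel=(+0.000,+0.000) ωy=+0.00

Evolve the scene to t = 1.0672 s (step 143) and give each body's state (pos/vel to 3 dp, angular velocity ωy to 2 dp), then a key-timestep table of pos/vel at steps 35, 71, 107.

State at t = 1.0672 s:
  obj    pos=(+1.237,-0.504) vel=(+1.972,-0.970) ωy=+28.91

Key-timestep trajectory:
   step    t(s)  obj.x    obj.z    obj.vx   obj.vz 
     35  0.2612   +0.248  -0.017  +0.483  -0.238
     71  0.5299   +0.444  -0.114  +0.979  -0.482
    107  0.7985   +0.774  -0.276  +1.476  -0.726


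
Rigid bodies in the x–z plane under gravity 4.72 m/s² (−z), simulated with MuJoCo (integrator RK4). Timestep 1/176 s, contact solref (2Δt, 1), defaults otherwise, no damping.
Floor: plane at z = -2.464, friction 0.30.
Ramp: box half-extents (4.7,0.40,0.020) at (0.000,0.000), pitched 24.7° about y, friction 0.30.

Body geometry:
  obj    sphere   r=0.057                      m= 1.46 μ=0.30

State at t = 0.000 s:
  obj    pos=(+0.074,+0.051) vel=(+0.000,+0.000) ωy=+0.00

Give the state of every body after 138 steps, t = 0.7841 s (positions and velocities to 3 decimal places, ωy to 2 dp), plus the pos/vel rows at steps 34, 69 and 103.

State at t = 0.7841 s:
  obj    pos=(+0.467,-0.130) vel=(+1.004,-0.462) ωy=+19.37

Key-timestep trajectory:
   step    t(s)  obj.x    obj.z    obj.vx   obj.vz 
     34  0.1932   +0.098  +0.040  +0.247  -0.114
     69  0.3920   +0.172  +0.005  +0.502  -0.231
    103  0.5852   +0.293  -0.050  +0.749  -0.345


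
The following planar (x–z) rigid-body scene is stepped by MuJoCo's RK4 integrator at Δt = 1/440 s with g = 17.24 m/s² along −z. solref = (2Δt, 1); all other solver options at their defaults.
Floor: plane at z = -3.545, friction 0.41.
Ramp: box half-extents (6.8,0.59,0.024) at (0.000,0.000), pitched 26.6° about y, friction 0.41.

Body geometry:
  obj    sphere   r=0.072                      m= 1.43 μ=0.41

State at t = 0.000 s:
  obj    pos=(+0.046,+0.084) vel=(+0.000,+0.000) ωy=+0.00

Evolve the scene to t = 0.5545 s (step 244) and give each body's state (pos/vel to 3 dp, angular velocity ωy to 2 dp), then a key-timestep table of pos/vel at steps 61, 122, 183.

State at t = 0.5545 s:
  obj    pos=(+0.804,-0.295) vel=(+2.734,-1.369) ωy=+42.46

Key-timestep trajectory:
   step    t(s)  obj.x    obj.z    obj.vx   obj.vz 
     61  0.1386   +0.094  +0.061  +0.684  -0.342
    122  0.2773   +0.236  -0.011  +1.367  -0.685
    183  0.4159   +0.473  -0.129  +2.051  -1.027


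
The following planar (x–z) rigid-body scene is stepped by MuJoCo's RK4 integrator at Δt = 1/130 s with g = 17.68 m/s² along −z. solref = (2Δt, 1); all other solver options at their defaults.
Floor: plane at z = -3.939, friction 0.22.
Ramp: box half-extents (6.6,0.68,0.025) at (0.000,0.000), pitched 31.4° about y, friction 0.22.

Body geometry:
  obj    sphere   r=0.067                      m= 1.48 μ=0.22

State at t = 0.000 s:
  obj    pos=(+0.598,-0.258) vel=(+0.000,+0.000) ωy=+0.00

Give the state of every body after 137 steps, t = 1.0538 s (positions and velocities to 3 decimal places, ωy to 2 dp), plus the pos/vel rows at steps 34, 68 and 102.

State at t = 1.0538 s:
  obj    pos=(+3.718,-2.161) vel=(+5.919,-3.613) ωy=+103.45

Key-timestep trajectory:
   step    t(s)  obj.x    obj.z    obj.vx   obj.vz 
     34  0.2615   +0.791  -0.375  +1.469  -0.897
     68  0.5231   +1.367  -0.727  +2.938  -1.794
    102  0.7846   +2.328  -1.313  +4.407  -2.690


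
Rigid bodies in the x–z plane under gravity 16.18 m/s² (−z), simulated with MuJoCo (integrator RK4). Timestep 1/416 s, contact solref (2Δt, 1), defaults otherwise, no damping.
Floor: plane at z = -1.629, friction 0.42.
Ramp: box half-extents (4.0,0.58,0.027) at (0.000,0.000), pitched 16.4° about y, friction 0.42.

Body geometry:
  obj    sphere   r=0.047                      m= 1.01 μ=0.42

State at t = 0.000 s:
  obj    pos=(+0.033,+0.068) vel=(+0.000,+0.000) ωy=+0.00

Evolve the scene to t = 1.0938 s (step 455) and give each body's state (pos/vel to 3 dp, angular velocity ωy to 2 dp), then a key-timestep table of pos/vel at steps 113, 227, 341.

State at t = 1.0938 s:
  obj    pos=(+1.905,-0.484) vel=(+3.424,-1.008) ωy=+75.93

Key-timestep trajectory:
   step    t(s)  obj.x    obj.z    obj.vx   obj.vz 
    113  0.2716   +0.148  +0.033  +0.850  -0.250
    227  0.5457   +0.499  -0.070  +1.708  -0.503
    341  0.8197   +1.085  -0.242  +2.566  -0.755
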